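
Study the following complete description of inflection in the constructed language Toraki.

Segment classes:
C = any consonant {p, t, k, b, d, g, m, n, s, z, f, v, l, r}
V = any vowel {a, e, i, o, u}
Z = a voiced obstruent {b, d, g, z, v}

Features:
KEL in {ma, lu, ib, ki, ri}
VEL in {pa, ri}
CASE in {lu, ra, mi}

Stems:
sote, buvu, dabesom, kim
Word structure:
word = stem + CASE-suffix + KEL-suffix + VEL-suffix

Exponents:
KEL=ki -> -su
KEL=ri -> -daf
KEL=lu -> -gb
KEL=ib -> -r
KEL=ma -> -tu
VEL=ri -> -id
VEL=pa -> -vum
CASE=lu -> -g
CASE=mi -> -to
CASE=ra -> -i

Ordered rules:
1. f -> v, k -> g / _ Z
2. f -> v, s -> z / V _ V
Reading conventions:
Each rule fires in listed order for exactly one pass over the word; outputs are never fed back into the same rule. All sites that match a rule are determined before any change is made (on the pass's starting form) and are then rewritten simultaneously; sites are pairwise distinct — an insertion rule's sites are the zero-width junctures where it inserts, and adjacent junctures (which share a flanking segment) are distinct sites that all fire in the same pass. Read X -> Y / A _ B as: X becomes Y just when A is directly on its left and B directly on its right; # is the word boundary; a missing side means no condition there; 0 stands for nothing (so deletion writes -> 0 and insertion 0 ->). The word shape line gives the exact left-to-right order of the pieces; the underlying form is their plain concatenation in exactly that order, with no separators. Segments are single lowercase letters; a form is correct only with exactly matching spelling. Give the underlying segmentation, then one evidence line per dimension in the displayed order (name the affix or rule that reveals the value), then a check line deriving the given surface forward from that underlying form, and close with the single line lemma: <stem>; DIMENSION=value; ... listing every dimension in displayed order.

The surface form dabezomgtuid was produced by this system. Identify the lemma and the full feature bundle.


underlying: dabesom-g-tu-id
KEL=ma - signalled by the affix -tu
VEL=ri - signalled by the affix -id
CASE=lu - signalled by the affix -g
check: dabesomgtuid -> dabesomgtuid -> dabezomgtuid
lemma: dabesom; KEL=ma; VEL=ri; CASE=lu


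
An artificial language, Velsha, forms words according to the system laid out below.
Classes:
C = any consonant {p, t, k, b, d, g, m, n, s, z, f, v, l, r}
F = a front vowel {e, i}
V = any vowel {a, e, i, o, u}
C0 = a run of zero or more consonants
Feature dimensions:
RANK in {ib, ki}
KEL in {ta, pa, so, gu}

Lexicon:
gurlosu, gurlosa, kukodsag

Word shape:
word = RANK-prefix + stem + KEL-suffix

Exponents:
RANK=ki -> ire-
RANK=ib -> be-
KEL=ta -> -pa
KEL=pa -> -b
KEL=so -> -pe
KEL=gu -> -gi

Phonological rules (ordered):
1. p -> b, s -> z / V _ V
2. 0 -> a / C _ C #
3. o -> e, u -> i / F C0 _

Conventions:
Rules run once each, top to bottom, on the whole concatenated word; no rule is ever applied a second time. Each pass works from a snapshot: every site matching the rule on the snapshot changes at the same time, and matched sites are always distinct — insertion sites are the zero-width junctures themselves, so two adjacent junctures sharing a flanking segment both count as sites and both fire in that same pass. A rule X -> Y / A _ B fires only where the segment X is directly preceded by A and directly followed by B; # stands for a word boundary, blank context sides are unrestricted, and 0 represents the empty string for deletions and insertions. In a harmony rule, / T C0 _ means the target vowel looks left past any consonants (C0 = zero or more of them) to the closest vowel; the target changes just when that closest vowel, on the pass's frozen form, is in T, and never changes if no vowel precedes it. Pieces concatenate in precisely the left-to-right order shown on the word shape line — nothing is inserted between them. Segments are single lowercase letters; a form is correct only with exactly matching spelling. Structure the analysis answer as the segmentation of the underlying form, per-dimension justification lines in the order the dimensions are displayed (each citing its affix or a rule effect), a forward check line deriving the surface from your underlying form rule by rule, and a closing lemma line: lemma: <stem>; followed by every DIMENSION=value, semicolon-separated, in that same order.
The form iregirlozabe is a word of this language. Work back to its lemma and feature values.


underlying: ire-gurlosa-pe
RANK=ki - signalled by the affix ire-
KEL=so - signalled by the affix -pe
check: iregurlosape -> iregurlozabe -> iregurlozabe -> iregirlozabe
lemma: gurlosa; RANK=ki; KEL=so


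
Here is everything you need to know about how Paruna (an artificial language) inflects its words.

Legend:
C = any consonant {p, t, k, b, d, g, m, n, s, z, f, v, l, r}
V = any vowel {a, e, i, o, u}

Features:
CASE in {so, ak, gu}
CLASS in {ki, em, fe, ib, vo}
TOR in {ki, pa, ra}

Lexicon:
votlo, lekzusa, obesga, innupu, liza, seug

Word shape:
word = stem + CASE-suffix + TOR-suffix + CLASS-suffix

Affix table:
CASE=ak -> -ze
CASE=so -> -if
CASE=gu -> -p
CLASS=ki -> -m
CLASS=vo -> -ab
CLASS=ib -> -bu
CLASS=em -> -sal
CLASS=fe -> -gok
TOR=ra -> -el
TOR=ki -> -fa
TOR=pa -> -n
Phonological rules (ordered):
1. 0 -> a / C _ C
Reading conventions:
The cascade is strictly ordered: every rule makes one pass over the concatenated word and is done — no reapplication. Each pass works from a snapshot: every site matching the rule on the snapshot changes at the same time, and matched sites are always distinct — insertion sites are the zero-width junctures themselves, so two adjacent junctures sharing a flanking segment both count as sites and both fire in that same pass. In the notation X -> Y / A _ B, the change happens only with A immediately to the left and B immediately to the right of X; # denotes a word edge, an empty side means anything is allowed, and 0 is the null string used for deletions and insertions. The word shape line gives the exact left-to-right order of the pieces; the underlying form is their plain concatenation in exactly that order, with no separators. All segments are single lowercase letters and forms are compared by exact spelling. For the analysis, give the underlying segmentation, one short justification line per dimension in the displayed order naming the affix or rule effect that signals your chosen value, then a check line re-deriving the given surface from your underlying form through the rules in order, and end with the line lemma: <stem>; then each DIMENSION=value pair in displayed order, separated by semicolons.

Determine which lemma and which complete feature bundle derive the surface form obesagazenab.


underlying: obesga-ze-n-ab
CASE=ak - signalled by the affix -ze
CLASS=vo - signalled by the affix -ab
TOR=pa - signalled by the affix -n
check: obesgazenab -> obesagazenab
lemma: obesga; CASE=ak; CLASS=vo; TOR=pa


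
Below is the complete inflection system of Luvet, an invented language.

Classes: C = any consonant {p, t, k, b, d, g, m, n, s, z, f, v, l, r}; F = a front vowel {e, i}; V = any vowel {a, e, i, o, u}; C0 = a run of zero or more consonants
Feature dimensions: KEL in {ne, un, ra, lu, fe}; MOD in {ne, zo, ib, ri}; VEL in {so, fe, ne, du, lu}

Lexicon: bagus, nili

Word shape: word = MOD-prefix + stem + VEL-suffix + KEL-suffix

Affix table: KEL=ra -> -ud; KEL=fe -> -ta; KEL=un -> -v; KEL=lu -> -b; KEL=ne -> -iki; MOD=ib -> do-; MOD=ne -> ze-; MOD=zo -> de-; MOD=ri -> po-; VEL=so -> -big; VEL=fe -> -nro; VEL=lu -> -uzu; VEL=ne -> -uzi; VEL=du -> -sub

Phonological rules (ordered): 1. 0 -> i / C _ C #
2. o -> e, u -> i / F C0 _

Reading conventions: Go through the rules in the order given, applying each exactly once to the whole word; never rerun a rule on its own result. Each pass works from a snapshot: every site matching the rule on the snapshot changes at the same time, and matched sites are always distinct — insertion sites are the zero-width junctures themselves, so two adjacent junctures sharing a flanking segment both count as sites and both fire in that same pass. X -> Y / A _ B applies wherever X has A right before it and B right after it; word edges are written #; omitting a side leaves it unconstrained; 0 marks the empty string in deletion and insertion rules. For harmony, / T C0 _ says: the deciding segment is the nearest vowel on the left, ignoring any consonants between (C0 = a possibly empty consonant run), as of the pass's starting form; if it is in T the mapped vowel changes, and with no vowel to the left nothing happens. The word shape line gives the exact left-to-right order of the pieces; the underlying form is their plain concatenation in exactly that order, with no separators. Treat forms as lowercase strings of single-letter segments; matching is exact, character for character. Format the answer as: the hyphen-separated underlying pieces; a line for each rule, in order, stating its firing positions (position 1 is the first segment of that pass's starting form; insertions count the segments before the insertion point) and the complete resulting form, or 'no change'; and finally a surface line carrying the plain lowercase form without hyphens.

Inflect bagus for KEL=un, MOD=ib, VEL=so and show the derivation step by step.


underlying: do-bagus-big-v
1. 0 -> i / C _ C #: inserts after position(s) 10: dobagusbigiv
2. o -> e, u -> i / F C0 _: no change
surface: dobagusbigiv


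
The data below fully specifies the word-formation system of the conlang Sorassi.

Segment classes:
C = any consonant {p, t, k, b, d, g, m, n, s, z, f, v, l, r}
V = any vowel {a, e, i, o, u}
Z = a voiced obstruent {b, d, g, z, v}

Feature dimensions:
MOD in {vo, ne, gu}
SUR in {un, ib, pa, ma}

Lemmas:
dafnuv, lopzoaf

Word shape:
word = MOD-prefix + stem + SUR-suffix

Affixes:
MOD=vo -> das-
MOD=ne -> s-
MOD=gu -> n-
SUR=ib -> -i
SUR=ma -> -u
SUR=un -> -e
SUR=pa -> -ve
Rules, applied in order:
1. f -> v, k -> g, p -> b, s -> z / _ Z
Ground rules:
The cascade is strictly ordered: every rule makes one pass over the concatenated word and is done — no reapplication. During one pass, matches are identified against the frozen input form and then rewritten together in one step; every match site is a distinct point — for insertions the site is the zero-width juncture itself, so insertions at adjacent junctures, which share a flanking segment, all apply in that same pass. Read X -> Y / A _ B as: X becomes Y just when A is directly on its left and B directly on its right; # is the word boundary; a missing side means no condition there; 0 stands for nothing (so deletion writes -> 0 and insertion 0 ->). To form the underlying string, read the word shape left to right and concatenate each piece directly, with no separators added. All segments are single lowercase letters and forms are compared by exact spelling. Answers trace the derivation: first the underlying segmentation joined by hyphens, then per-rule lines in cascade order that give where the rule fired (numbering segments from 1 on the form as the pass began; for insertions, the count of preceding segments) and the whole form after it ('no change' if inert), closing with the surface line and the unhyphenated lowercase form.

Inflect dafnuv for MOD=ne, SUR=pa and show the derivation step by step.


underlying: s-dafnuv-ve
1. f -> v, k -> g, p -> b, s -> z / _ Z: fires at position(s) 1: zdafnuvve
surface: zdafnuvve


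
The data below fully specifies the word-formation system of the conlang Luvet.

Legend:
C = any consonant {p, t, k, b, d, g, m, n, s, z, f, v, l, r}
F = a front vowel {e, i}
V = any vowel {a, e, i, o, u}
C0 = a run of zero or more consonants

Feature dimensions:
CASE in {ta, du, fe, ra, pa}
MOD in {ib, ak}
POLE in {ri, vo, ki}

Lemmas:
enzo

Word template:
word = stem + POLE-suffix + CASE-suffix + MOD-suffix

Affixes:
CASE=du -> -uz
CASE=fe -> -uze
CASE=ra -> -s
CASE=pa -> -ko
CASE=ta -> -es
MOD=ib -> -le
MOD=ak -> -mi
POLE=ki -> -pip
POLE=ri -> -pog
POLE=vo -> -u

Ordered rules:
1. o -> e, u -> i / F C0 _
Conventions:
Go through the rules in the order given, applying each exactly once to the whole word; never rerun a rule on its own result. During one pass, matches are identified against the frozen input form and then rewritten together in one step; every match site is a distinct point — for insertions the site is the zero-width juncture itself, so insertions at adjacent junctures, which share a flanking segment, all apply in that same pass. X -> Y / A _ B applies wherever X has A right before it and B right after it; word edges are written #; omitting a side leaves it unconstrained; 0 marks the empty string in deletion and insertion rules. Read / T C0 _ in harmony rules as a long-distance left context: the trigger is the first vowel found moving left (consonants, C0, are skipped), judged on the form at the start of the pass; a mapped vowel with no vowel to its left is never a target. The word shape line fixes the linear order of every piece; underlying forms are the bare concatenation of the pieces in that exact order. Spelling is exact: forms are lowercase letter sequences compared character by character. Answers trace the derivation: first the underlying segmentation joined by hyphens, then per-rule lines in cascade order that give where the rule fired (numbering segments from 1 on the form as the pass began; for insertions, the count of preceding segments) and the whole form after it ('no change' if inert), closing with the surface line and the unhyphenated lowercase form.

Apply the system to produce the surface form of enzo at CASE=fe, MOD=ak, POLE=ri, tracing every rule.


underlying: enzo-pog-uze-mi
1. o -> e, u -> i / F C0 _: fires at position(s) 4: enzepoguzemi
surface: enzepoguzemi


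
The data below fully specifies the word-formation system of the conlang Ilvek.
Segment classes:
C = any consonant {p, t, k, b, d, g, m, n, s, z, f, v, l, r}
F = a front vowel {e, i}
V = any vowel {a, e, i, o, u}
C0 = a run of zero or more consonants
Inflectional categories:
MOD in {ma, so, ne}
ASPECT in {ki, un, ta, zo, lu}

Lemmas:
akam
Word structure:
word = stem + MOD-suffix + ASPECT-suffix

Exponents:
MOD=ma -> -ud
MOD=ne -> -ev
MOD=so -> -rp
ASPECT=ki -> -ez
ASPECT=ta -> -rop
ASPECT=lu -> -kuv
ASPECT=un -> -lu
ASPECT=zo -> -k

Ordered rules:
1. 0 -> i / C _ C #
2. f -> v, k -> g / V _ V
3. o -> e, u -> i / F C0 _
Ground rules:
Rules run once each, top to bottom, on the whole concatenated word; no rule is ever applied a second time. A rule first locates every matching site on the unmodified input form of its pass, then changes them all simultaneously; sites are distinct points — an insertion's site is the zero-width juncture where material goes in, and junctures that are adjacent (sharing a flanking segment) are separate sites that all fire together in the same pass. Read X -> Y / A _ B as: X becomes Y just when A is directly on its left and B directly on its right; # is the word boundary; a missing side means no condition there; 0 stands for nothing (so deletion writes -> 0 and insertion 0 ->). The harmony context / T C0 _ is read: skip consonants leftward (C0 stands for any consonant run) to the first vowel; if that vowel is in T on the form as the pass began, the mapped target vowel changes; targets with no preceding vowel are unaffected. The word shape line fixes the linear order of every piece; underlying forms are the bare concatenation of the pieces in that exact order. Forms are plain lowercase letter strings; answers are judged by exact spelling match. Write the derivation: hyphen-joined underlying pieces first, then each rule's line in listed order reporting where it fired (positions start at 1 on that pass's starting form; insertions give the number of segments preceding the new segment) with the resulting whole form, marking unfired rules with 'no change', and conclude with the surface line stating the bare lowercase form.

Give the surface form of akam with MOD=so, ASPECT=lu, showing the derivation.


underlying: akam-rp-kuv
1. 0 -> i / C _ C #: no change
2. f -> v, k -> g / V _ V: fires at position(s) 2: agamrpkuv
3. o -> e, u -> i / F C0 _: no change
surface: agamrpkuv


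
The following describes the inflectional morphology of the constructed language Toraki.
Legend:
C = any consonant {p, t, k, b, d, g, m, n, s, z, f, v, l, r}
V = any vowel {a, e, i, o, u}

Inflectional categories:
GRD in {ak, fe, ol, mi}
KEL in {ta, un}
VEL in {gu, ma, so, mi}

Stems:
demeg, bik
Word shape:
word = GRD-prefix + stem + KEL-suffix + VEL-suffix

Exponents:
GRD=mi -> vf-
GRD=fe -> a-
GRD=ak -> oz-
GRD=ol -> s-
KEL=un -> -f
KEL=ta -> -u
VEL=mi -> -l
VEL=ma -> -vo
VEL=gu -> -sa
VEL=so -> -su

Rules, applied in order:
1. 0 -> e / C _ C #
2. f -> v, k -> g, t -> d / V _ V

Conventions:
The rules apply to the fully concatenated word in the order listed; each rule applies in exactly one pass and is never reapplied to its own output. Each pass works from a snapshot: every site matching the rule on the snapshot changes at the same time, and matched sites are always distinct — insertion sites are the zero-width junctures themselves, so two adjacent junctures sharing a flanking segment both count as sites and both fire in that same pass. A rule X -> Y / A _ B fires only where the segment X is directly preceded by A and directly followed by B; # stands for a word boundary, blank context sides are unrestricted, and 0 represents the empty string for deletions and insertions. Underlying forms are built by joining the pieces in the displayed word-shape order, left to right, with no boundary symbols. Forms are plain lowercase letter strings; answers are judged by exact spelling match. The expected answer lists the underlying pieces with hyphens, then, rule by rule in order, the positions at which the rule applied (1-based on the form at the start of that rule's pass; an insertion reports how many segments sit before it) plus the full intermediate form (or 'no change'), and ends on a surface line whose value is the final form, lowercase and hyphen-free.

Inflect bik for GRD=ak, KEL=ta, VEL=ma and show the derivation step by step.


underlying: oz-bik-u-vo
1. 0 -> e / C _ C #: no change
2. f -> v, k -> g, t -> d / V _ V: fires at position(s) 5: ozbiguvo
surface: ozbiguvo


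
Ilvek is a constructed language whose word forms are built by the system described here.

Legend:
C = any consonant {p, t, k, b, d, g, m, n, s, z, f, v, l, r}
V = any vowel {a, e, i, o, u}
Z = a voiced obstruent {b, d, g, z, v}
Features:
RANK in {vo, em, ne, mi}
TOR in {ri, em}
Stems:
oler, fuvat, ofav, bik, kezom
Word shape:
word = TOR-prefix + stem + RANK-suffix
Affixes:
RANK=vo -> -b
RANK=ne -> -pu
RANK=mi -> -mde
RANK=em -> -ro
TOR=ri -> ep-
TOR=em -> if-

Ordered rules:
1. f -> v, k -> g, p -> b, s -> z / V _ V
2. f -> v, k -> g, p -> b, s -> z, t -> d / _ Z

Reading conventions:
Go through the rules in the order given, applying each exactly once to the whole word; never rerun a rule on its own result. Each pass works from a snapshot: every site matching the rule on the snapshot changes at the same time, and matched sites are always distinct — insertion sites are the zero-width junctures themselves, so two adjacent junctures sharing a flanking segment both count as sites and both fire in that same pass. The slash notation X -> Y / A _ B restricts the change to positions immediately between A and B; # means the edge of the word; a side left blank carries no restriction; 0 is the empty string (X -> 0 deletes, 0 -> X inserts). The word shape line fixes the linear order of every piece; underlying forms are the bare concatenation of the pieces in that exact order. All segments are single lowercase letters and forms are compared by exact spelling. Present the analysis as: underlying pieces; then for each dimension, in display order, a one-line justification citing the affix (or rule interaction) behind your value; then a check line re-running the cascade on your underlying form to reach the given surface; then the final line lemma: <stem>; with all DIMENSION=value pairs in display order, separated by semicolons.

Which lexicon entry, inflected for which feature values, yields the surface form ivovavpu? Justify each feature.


underlying: if-ofav-pu
RANK=ne - signalled by the affix -pu
TOR=em - signalled by the affix if-
check: ifofavpu -> ivovavpu -> ivovavpu
lemma: ofav; RANK=ne; TOR=em


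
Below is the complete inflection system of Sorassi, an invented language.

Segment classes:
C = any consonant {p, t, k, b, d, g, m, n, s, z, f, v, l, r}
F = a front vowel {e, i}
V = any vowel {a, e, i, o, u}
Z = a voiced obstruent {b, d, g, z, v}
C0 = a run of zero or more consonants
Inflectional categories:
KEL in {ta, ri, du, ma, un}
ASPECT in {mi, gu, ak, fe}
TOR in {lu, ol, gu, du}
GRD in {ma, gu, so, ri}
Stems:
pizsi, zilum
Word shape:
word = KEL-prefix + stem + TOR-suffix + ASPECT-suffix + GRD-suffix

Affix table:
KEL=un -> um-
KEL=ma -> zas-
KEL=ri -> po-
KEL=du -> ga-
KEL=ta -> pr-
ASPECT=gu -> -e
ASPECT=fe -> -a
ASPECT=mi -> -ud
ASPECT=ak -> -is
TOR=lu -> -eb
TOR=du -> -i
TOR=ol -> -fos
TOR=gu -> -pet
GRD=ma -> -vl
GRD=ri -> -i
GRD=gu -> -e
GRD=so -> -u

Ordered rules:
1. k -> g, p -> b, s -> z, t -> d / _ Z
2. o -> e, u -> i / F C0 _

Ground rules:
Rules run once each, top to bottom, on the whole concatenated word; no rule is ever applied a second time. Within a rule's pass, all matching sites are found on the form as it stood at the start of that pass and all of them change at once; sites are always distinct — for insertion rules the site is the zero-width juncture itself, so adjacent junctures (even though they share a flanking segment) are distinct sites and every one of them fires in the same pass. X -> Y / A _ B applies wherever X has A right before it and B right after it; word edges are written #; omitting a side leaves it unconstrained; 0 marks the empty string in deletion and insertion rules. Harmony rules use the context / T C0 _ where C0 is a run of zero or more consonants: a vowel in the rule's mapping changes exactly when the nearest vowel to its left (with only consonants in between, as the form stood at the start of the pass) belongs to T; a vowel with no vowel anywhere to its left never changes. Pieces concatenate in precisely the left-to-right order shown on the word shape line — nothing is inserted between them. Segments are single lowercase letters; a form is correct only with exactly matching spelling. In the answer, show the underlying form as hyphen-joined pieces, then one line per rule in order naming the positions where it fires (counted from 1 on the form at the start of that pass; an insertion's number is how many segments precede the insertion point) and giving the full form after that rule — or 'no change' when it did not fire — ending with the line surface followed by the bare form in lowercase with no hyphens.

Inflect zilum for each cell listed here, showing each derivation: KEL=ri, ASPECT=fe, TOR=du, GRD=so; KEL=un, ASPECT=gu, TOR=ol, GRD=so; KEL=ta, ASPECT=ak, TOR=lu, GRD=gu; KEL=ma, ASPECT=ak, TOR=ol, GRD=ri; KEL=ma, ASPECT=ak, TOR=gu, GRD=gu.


cell KEL=ri, ASPECT=fe, TOR=du, GRD=so:
underlying: po-zilum-i-a-u
1. k -> g, p -> b, s -> z, t -> d / _ Z: no change
2. o -> e, u -> i / F C0 _: fires at position(s) 6: pozilimiau
surface: pozilimiau

cell KEL=un, ASPECT=gu, TOR=ol, GRD=so:
underlying: um-zilum-fos-e-u
1. k -> g, p -> b, s -> z, t -> d / _ Z: no change
2. o -> e, u -> i / F C0 _: fires at position(s) 6, 12: umzilimfosei
surface: umzilimfosei

cell KEL=ta, ASPECT=ak, TOR=lu, GRD=gu:
underlying: pr-zilum-eb-is-e
1. k -> g, p -> b, s -> z, t -> d / _ Z: no change
2. o -> e, u -> i / F C0 _: fires at position(s) 6: przilimebise
surface: przilimebise

cell KEL=ma, ASPECT=ak, TOR=ol, GRD=ri:
underlying: zas-zilum-fos-is-i
1. k -> g, p -> b, s -> z, t -> d / _ Z: fires at position(s) 3: zazzilumfosisi
2. o -> e, u -> i / F C0 _: fires at position(s) 7: zazzilimfosisi
surface: zazzilimfosisi

cell KEL=ma, ASPECT=ak, TOR=gu, GRD=gu:
underlying: zas-zilum-pet-is-e
1. k -> g, p -> b, s -> z, t -> d / _ Z: fires at position(s) 3: zazzilumpetise
2. o -> e, u -> i / F C0 _: fires at position(s) 7: zazzilimpetise
surface: zazzilimpetise


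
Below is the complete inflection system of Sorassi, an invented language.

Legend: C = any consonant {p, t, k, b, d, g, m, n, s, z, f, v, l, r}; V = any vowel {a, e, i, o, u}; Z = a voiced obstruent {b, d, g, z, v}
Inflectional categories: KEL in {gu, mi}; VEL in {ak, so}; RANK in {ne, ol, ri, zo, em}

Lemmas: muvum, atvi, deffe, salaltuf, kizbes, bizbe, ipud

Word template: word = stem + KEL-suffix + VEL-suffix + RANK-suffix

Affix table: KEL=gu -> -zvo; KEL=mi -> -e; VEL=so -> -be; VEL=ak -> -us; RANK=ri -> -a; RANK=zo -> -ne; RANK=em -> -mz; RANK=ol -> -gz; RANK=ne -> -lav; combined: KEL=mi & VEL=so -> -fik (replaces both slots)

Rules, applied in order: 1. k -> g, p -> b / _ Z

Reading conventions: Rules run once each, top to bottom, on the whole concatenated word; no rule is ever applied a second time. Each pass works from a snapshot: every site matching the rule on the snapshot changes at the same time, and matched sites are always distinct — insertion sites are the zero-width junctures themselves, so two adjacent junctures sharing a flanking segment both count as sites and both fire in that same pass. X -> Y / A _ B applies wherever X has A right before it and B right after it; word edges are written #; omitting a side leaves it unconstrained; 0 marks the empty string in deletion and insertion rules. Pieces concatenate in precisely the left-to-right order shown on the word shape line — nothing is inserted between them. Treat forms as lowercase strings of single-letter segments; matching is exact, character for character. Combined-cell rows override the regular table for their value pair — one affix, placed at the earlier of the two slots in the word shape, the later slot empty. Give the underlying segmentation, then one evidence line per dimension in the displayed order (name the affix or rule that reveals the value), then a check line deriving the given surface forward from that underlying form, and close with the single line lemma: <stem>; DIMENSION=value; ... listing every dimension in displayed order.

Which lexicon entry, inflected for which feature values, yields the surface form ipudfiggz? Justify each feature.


underlying: ipud-fik-gz
KEL=mi - signalled by the combined affix row
VEL=so - signalled by the combined affix row
RANK=ol - signalled by the affix -gz
check: ipudfikgz -> ipudfiggz
lemma: ipud; KEL=mi; VEL=so; RANK=ol


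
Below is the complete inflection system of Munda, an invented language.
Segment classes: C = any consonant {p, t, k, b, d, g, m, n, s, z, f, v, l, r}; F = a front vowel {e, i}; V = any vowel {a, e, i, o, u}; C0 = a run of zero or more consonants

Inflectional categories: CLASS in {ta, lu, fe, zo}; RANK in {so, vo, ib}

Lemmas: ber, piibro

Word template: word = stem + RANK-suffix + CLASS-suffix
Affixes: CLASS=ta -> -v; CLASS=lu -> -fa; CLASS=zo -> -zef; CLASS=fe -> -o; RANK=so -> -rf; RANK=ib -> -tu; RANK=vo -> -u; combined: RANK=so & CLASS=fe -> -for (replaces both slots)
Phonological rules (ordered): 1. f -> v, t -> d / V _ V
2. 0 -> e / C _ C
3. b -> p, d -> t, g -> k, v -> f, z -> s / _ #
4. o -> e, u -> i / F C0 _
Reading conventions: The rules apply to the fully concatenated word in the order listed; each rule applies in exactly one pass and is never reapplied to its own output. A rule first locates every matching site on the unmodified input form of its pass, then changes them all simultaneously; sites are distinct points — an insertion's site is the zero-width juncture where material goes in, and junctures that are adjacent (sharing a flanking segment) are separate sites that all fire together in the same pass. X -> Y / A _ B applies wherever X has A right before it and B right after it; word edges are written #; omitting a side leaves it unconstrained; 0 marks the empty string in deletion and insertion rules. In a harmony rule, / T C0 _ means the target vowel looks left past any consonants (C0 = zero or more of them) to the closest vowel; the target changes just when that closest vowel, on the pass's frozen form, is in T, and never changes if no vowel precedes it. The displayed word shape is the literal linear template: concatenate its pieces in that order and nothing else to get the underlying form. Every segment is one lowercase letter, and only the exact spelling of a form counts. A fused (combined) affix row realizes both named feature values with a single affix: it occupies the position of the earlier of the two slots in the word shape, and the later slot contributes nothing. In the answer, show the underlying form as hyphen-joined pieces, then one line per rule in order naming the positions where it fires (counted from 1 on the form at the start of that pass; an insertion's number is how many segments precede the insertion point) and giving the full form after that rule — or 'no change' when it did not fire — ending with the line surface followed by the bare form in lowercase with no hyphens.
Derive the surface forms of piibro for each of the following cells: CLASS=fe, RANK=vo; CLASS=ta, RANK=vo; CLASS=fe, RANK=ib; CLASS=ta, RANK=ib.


cell CLASS=fe, RANK=vo:
underlying: piibro-u-o
1. f -> v, t -> d / V _ V: no change
2. 0 -> e / C _ C: inserts after position(s) 4: piiberouo
3. b -> p, d -> t, g -> k, v -> f, z -> s / _ #: no change
4. o -> e, u -> i / F C0 _: fires at position(s) 7: piibereuo
surface: piibereuo

cell CLASS=ta, RANK=vo:
underlying: piibro-u-v
1. f -> v, t -> d / V _ V: no change
2. 0 -> e / C _ C: inserts after position(s) 4: piiberouv
3. b -> p, d -> t, g -> k, v -> f, z -> s / _ #: fires at position(s) 9: piiberouf
4. o -> e, u -> i / F C0 _: fires at position(s) 7: piibereuf
surface: piibereuf

cell CLASS=fe, RANK=ib:
underlying: piibro-tu-o
1. f -> v, t -> d / V _ V: fires at position(s) 7: piibroduo
2. 0 -> e / C _ C: inserts after position(s) 4: piiberoduo
3. b -> p, d -> t, g -> k, v -> f, z -> s / _ #: no change
4. o -> e, u -> i / F C0 _: fires at position(s) 7: piibereduo
surface: piibereduo

cell CLASS=ta, RANK=ib:
underlying: piibro-tu-v
1. f -> v, t -> d / V _ V: fires at position(s) 7: piibroduv
2. 0 -> e / C _ C: inserts after position(s) 4: piiberoduv
3. b -> p, d -> t, g -> k, v -> f, z -> s / _ #: fires at position(s) 10: piiberoduf
4. o -> e, u -> i / F C0 _: fires at position(s) 7: piibereduf
surface: piibereduf


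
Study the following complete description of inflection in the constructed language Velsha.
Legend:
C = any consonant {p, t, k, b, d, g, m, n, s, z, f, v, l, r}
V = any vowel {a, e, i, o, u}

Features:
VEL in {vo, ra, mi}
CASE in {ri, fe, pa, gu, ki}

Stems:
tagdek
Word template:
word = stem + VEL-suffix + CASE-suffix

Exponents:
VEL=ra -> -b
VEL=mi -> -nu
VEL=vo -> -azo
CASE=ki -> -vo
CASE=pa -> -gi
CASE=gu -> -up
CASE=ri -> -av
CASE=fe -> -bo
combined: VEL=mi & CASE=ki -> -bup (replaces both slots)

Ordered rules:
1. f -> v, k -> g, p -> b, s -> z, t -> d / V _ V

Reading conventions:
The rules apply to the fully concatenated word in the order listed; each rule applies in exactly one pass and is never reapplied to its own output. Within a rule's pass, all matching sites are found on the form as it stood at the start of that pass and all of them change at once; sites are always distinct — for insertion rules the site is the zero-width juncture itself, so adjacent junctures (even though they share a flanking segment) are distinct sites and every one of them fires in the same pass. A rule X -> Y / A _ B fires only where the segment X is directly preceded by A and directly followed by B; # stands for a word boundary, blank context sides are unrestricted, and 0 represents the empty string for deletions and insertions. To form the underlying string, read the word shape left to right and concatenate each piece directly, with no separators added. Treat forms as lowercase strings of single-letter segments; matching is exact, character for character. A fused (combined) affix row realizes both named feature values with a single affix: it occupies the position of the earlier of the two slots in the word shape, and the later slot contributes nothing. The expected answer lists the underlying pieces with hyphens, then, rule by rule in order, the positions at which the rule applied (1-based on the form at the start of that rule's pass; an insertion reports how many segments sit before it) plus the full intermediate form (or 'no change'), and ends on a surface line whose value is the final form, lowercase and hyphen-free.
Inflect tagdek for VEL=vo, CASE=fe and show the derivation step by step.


underlying: tagdek-azo-bo
1. f -> v, k -> g, p -> b, s -> z, t -> d / V _ V: fires at position(s) 6: tagdegazobo
surface: tagdegazobo


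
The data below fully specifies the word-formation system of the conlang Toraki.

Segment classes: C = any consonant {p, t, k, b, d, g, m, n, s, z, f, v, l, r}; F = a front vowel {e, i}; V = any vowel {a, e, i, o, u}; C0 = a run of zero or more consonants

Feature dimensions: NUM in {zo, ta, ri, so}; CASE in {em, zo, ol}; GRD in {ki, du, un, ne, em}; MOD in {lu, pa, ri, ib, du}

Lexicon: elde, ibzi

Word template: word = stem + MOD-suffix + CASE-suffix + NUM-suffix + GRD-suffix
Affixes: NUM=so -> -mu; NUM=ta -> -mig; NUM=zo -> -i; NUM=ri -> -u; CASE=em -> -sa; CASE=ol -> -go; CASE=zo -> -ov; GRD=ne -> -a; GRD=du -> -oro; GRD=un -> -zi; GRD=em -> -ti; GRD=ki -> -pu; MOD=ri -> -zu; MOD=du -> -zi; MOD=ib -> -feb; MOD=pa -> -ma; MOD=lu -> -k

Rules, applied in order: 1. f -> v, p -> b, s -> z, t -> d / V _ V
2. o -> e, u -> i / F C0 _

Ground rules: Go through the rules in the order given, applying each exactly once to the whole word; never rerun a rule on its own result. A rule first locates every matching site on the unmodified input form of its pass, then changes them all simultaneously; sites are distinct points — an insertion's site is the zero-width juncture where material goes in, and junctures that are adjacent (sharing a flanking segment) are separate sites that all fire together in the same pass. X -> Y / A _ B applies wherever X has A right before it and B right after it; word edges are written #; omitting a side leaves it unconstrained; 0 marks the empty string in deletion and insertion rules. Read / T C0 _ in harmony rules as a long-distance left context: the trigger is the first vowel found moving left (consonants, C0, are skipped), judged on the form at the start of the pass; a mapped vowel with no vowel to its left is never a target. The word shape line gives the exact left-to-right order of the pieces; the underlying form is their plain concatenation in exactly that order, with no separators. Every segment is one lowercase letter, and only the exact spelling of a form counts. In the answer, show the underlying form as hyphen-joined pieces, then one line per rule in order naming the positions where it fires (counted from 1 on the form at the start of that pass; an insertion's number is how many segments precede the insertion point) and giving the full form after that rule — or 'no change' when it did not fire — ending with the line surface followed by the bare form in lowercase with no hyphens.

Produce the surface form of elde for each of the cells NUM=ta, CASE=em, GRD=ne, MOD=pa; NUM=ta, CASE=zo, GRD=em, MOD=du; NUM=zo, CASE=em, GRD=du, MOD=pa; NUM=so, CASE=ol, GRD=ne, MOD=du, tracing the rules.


cell NUM=ta, CASE=em, GRD=ne, MOD=pa:
underlying: elde-ma-sa-mig-a
1. f -> v, p -> b, s -> z, t -> d / V _ V: fires at position(s) 7: eldemazamiga
2. o -> e, u -> i / F C0 _: no change
surface: eldemazamiga

cell NUM=ta, CASE=zo, GRD=em, MOD=du:
underlying: elde-zi-ov-mig-ti
1. f -> v, p -> b, s -> z, t -> d / V _ V: no change
2. o -> e, u -> i / F C0 _: fires at position(s) 7: eldezievmigti
surface: eldezievmigti

cell NUM=zo, CASE=em, GRD=du, MOD=pa:
underlying: elde-ma-sa-i-oro
1. f -> v, p -> b, s -> z, t -> d / V _ V: fires at position(s) 7: eldemazaioro
2. o -> e, u -> i / F C0 _: fires at position(s) 10: eldemazaiero
surface: eldemazaiero

cell NUM=so, CASE=ol, GRD=ne, MOD=du:
underlying: elde-zi-go-mu-a
1. f -> v, p -> b, s -> z, t -> d / V _ V: no change
2. o -> e, u -> i / F C0 _: fires at position(s) 8: eldezigemua
surface: eldezigemua


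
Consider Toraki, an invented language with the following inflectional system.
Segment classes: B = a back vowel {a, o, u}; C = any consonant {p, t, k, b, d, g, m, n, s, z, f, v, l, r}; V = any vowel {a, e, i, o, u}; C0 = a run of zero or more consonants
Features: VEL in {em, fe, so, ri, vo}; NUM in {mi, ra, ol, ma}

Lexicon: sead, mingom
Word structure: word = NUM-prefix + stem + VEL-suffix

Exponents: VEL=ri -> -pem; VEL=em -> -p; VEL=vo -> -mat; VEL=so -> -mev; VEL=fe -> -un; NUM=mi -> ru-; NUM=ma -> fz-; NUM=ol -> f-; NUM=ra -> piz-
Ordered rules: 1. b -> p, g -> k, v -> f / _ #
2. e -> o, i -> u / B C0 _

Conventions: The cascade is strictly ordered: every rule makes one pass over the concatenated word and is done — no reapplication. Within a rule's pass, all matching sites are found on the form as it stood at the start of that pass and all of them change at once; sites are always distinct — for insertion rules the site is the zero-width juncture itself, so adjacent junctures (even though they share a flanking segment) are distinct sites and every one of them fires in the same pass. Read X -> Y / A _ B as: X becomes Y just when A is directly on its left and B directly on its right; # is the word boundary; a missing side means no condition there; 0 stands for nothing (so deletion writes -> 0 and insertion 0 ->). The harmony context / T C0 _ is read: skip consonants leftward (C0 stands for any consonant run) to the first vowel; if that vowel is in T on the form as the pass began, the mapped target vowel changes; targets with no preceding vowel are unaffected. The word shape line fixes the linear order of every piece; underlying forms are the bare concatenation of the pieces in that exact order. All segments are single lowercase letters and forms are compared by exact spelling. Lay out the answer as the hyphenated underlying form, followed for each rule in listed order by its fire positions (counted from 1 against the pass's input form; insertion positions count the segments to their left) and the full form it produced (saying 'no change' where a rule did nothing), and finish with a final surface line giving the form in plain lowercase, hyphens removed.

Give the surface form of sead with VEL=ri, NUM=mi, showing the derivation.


underlying: ru-sead-pem
1. b -> p, g -> k, v -> f / _ #: no change
2. e -> o, i -> u / B C0 _: fires at position(s) 4, 8: rusoadpom
surface: rusoadpom


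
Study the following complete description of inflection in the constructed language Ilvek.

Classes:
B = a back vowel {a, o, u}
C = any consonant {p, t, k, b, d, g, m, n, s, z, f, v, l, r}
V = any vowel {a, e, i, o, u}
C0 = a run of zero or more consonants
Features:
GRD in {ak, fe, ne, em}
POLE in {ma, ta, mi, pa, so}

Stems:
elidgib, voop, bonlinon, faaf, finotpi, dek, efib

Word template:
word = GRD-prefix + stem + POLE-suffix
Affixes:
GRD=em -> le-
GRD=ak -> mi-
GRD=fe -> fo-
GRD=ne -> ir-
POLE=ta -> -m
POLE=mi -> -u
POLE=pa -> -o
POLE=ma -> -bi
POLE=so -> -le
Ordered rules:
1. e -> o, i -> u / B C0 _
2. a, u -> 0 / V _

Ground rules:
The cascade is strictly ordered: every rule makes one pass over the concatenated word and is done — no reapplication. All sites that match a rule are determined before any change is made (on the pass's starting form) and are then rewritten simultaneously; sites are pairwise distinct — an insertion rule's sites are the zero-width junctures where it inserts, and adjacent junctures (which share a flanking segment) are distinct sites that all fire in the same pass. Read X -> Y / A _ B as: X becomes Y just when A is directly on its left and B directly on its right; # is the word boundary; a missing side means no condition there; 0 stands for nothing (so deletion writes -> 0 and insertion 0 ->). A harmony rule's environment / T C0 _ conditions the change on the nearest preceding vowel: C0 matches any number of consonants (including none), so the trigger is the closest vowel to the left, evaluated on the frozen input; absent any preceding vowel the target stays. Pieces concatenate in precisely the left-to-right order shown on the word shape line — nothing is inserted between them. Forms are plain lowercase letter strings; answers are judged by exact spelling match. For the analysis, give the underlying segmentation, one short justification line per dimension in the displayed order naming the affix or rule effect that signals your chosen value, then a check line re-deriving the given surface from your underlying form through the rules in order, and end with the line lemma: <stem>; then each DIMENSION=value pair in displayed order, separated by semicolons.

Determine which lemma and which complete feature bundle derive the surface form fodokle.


underlying: fo-dek-le
GRD=fe - signalled by the affix fo-
POLE=so - signalled by the affix -le
check: fodekle -> fodokle -> fodokle
lemma: dek; GRD=fe; POLE=so
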